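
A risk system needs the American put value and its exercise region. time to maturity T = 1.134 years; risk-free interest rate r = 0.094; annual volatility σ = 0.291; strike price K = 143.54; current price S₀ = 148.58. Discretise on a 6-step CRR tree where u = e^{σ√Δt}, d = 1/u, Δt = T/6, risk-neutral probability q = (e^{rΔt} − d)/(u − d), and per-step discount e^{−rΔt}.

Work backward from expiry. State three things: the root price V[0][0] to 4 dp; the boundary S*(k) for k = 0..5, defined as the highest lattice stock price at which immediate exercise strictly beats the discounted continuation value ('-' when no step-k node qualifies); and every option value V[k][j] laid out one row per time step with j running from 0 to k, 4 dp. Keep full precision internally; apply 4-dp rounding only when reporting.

price = 10.2085
boundary = - - 115.3654 101.6560 115.3654 101.6560
tree:
10.2085
17.2845 4.4977
28.1746 8.5476 1.1845
41.8840 15.8172 2.6159 0.0000
53.9642 28.1746 5.7769 0.0000 0.0000
64.6089 41.8840 12.7579 0.0000 0.0000 0.0000
73.9887 53.9642 28.1746 0.0000 0.0000 0.0000 0.0000

Δt=0.18900, u=1.13486, d=0.88117, q=0.53907, disc=e^(-rΔt)=0.98239
k=6 terminal: V=max(K-S,0) → 73.9887 53.9642 28.1746 0.0000 0.0000 0.0000 0.0000
k=5: j=0 S=78.9311 intr=64.6089 cont=62.0813 V=64.6089[EX]; j=1 S=101.6560 intr=41.8840 cont=39.3564 V=41.8840[EX]; j=2 S=130.9236 intr=12.6164 cont=12.7579 V=12.7579[hold]; j=3 S=168.6176 intr=0.0000 cont=0.0000 V=0.0000[hold]; j=4 S=217.1640 intr=0.0000 cont=0.0000 V=0.0000[hold]; j=5 S=279.6873 intr=0.0000 cont=0.0000 V=0.0000[hold]  S*(5)=101.6560
k=4: j=0 S=89.5758 intr=53.9642 cont=51.4366 V=53.9642[EX]; j=1 S=115.3654 intr=28.1746 cont=25.7219 V=28.1746[EX]; j=2 S=148.5800 intr=0.0000 cont=5.7769 V=5.7769[hold]; j=3 S=191.3574 intr=0.0000 cont=0.0000 V=0.0000[hold]; j=4 S=246.4508 intr=0.0000 cont=0.0000 V=0.0000[hold]  S*(4)=115.3654
k=3: j=0 S=101.6560 intr=41.8840 cont=39.3564 V=41.8840[EX]; j=1 S=130.9236 intr=12.6164 cont=15.8172 V=15.8172[hold]; j=2 S=168.6176 intr=0.0000 cont=2.6159 V=2.6159[hold]; j=3 S=217.1640 intr=0.0000 cont=0.0000 V=0.0000[hold]  S*(3)=101.6560
k=2: j=0 S=115.3654 intr=28.1746 cont=27.3421 V=28.1746[EX]; j=1 S=148.5800 intr=0.0000 cont=8.5476 V=8.5476[hold]; j=2 S=191.3574 intr=0.0000 cont=1.1845 V=1.1845[hold]  S*(2)=115.3654
k=1: j=0 S=130.9236 intr=12.6164 cont=17.2845 V=17.2845[hold]; j=1 S=168.6176 intr=0.0000 cont=4.4977 V=4.4977[hold]  S*(1)=-
k=0: j=0 S=148.5800 intr=0.0000 cont=10.2085 V=10.2085[hold]  S*(0)=-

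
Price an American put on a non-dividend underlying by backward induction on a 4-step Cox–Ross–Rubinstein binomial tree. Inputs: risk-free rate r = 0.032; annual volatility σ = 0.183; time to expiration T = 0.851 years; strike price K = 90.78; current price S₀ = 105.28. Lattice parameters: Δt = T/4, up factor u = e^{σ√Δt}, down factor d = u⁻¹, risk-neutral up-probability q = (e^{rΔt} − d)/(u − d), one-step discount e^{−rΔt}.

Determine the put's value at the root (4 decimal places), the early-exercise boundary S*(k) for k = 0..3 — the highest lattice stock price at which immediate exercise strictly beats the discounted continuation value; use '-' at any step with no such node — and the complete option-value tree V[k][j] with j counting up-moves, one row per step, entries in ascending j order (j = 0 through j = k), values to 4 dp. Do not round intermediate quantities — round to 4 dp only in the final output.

price = 1.2971
boundary = - - - 81.7281
tree:
1.2971
2.4990 0.2017
4.7780 0.4225 0.0000
9.0519 0.8850 0.0000 0.0000
15.6673 1.8538 0.0000 0.0000 0.0000

Δt=0.21275, u=1.08807, d=0.91906, q=0.51933, disc=e^(-rΔt)=0.99322
k=4 terminal: V=max(K-S,0) → 15.6673 1.8538 0.0000 0.0000 0.0000
k=3: j=0 S=81.7281 intr=9.0519 cont=8.4359 V=9.0519[EX]; j=1 S=96.7582 intr=0.0000 cont=0.8850 V=0.8850[hold]; j=2 S=114.5523 intr=0.0000 cont=0.0000 V=0.0000[hold]; j=3 S=135.6189 intr=0.0000 cont=0.0000 V=0.0000[hold]  S*(3)=81.7281
k=2: j=0 S=88.9262 intr=1.8538 cont=4.7780 V=4.7780[hold]; j=1 S=105.2800 intr=0.0000 cont=0.4225 V=0.4225[hold]; j=2 S=124.6413 intr=0.0000 cont=0.0000 V=0.0000[hold]  S*(2)=-
k=1: j=0 S=96.7582 intr=0.0000 cont=2.4990 V=2.4990[hold]; j=1 S=114.5523 intr=0.0000 cont=0.2017 V=0.2017[hold]  S*(1)=-
k=0: j=0 S=105.2800 intr=0.0000 cont=1.2971 V=1.2971[hold]  S*(0)=-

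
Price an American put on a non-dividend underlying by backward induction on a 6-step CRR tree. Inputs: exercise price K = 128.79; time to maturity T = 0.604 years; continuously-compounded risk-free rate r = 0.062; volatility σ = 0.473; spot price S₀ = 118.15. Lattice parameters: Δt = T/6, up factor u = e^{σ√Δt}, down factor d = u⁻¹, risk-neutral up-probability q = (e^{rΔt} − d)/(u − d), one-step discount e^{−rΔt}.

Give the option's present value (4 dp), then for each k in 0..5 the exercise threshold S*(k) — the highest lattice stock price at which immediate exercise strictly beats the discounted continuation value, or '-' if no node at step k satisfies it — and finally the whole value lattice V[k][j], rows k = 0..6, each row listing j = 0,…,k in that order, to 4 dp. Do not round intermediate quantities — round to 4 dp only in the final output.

price = 21.9639
boundary = - - - 75.3192 87.5148 101.6852
tree:
21.9639
30.7393 12.8678
41.4504 19.6876 5.7444
53.4708 29.1380 9.8404 1.4403
63.9670 41.2752 16.5411 2.8051 0.0000
73.0004 53.4708 27.1048 5.4631 0.0000 0.0000
80.7750 63.9670 41.2752 10.6400 0.0000 0.0000 0.0000

params: Δt=0.10067 u=1.16192 d=0.86064 q=0.48333 e^(-rΔt)=0.99378
t_6 payoffs: 80.7750 63.9670 41.2752 10.6400 0.0000 0.0000 0.0000
t_5: node(5,0) S=55.7896 payoff=73.0004 vs cont=72.1991 → 73.0004 [stop]  node(5,1) S=75.3192 payoff=53.4708 vs cont=52.6695 → 53.4708 [stop]  node(5,2) S=101.6852 payoff=27.1048 vs cont=26.3035 → 27.1048 [stop]  node(5,3) S=137.2808 payoff=0.0000 vs cont=5.4631 → 5.4631 [wait]  node(5,4) S=185.3369 payoff=0.0000 vs cont=0.0000 → 0.0000 [wait]  node(5,5) S=250.2155 payoff=0.0000 vs cont=0.0000 → 0.0000 [wait]  ⇒ S*(5)=101.6852
t_4: node(4,0) S=64.8230 payoff=63.9670 vs cont=63.1656 → 63.9670 [stop]  node(4,1) S=87.5148 payoff=41.2752 vs cont=40.4739 → 41.2752 [stop]  node(4,2) S=118.1500 payoff=10.6400 vs cont=16.5411 → 16.5411 [wait]  node(4,3) S=159.5093 payoff=0.0000 vs cont=2.8051 → 2.8051 [wait]  node(4,4) S=215.3466 payoff=0.0000 vs cont=0.0000 → 0.0000 [wait]  ⇒ S*(4)=87.5148
t_3: node(3,0) S=75.3192 payoff=53.4708 vs cont=52.6695 → 53.4708 [stop]  node(3,1) S=101.6852 payoff=27.1048 vs cont=29.1380 → 29.1380 [wait]  node(3,2) S=137.2808 payoff=0.0000 vs cont=9.8404 → 9.8404 [wait]  node(3,3) S=185.3369 payoff=0.0000 vs cont=1.4403 → 1.4403 [wait]  ⇒ S*(3)=75.3192
t_2: node(2,0) S=87.5148 payoff=41.2752 vs cont=41.4504 → 41.4504 [wait]  node(2,1) S=118.1500 payoff=10.6400 vs cont=19.6876 → 19.6876 [wait]  node(2,2) S=159.5093 payoff=0.0000 vs cont=5.7444 → 5.7444 [wait]  ⇒ S*(2)=-
t_1: node(1,0) S=101.6852 payoff=27.1048 vs cont=30.7393 → 30.7393 [wait]  node(1,1) S=137.2808 payoff=0.0000 vs cont=12.8678 → 12.8678 [wait]  ⇒ S*(1)=-
t_0: node(0,0) S=118.1500 payoff=10.6400 vs cont=21.9639 → 21.9639 [wait]  ⇒ S*(0)=-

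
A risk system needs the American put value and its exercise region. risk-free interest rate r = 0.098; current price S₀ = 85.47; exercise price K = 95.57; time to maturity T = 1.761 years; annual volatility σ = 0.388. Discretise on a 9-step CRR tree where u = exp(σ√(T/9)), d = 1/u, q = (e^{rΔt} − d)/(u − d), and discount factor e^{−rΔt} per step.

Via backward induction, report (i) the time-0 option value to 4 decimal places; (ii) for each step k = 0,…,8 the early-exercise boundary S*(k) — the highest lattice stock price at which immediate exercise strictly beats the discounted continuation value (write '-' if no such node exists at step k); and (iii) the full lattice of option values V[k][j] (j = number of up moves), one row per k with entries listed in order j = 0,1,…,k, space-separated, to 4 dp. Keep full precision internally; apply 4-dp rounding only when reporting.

params: Δt=0.19567 u=1.18724 d=0.84229 q=0.51332 e^(-rΔt)=0.98101
t_9 payoffs: 77.3320 69.8630 59.3351 44.4958 23.5793 0.0000 0.0000 0.0000 0.0000 0.0000
t_8: node(8,0) S=21.6528 payoff=73.9172 vs cont=72.1021 → 73.9172 [stop]  node(8,1) S=30.5203 payoff=65.0497 vs cont=63.2346 → 65.0497 [stop]  node(8,2) S=43.0194 payoff=52.5506 vs cont=50.7355 → 52.5506 [stop]  node(8,3) S=60.6372 payoff=34.9328 vs cont=33.1177 → 34.9328 [stop]  node(8,4) S=85.4700 payoff=10.1000 vs cont=11.2575 → 11.2575 [wait]  node(8,5) S=120.4727 payoff=0.0000 vs cont=0.0000 → 0.0000 [wait]  node(8,6) S=169.8101 payoff=0.0000 vs cont=0.0000 → 0.0000 [wait]  node(8,7) S=239.3527 payoff=0.0000 vs cont=0.0000 → 0.0000 [wait]  node(8,8) S=337.3752 payoff=0.0000 vs cont=0.0000 → 0.0000 [wait]  ⇒ S*(8)=60.6372
t_7: node(7,0) S=25.7070 payoff=69.8630 vs cont=68.0479 → 69.8630 [stop]  node(7,1) S=36.2349 payoff=59.3351 vs cont=57.5200 → 59.3351 [stop]  node(7,2) S=51.0742 payoff=44.4958 vs cont=42.6807 → 44.4958 [stop]  node(7,3) S=71.9907 payoff=23.5793 vs cont=22.3471 → 23.5793 [stop]  node(7,4) S=101.4731 payoff=0.0000 vs cont=5.3747 → 5.3747 [wait]  node(7,5) S=143.0296 payoff=0.0000 vs cont=0.0000 → 0.0000 [wait]  node(7,6) S=201.6048 payoff=0.0000 vs cont=0.0000 → 0.0000 [wait]  node(7,7) S=284.1684 payoff=0.0000 vs cont=0.0000 → 0.0000 [wait]  ⇒ S*(7)=71.9907
t_6: node(6,0) S=30.5203 payoff=65.0497 vs cont=63.2346 → 65.0497 [stop]  node(6,1) S=43.0194 payoff=52.5506 vs cont=50.7355 → 52.5506 [stop]  node(6,2) S=60.6372 payoff=34.9328 vs cont=33.1177 → 34.9328 [stop]  node(6,3) S=85.4700 payoff=10.1000 vs cont=13.9641 → 13.9641 [wait]  node(6,4) S=120.4727 payoff=0.0000 vs cont=2.5661 → 2.5661 [wait]  node(6,5) S=169.8101 payoff=0.0000 vs cont=0.0000 → 0.0000 [wait]  node(6,6) S=239.3527 payoff=0.0000 vs cont=0.0000 → 0.0000 [wait]  ⇒ S*(6)=60.6372
t_5: node(5,0) S=36.2349 payoff=59.3351 vs cont=57.5200 → 59.3351 [stop]  node(5,1) S=51.0742 payoff=44.4958 vs cont=42.6807 → 44.4958 [stop]  node(5,2) S=71.9907 payoff=23.5793 vs cont=23.7101 → 23.7101 [wait]  node(5,3) S=101.4731 payoff=0.0000 vs cont=7.9591 → 7.9591 [wait]  node(5,4) S=143.0296 payoff=0.0000 vs cont=1.2251 → 1.2251 [wait]  node(5,5) S=201.6048 payoff=0.0000 vs cont=0.0000 → 0.0000 [wait]  ⇒ S*(5)=51.0742
t_4: node(4,0) S=43.0194 payoff=52.5506 vs cont=50.7355 → 52.5506 [stop]  node(4,1) S=60.6372 payoff=34.9328 vs cont=33.1836 → 34.9328 [stop]  node(4,2) S=85.4700 payoff=10.1000 vs cont=15.3280 → 15.3280 [wait]  node(4,3) S=120.4727 payoff=0.0000 vs cont=4.4169 → 4.4169 [wait]  node(4,4) S=169.8101 payoff=0.0000 vs cont=0.5849 → 0.5849 [wait]  ⇒ S*(4)=60.6372
t_3: node(3,0) S=51.0742 payoff=44.4958 vs cont=42.6807 → 44.4958 [stop]  node(3,1) S=71.9907 payoff=23.5793 vs cont=24.3969 → 24.3969 [wait]  node(3,2) S=101.4731 payoff=0.0000 vs cont=9.5423 → 9.5423 [wait]  node(3,3) S=143.0296 payoff=0.0000 vs cont=2.4033 → 2.4033 [wait]  ⇒ S*(3)=51.0742
t_2: node(2,0) S=60.6372 payoff=34.9328 vs cont=33.5294 → 34.9328 [stop]  node(2,1) S=85.4700 payoff=10.1000 vs cont=16.4531 → 16.4531 [wait]  node(2,2) S=120.4727 payoff=0.0000 vs cont=5.7661 → 5.7661 [wait]  ⇒ S*(2)=60.6372
t_1: node(1,0) S=71.9907 payoff=23.5793 vs cont=24.9635 → 24.9635 [wait]  node(1,1) S=101.4731 payoff=0.0000 vs cont=10.7589 → 10.7589 [wait]  ⇒ S*(1)=-
t_0: node(0,0) S=85.4700 payoff=10.1000 vs cont=17.3363 → 17.3363 [wait]  ⇒ S*(0)=-

price = 17.3363
boundary = - - 60.6372 51.0742 60.6372 51.0742 60.6372 71.9907 60.6372
tree:
17.3363
24.9635 10.7589
34.9328 16.4531 5.7661
44.4958 24.3969 9.5423 2.4033
52.5506 34.9328 15.3280 4.4169 0.5849
59.3351 44.4958 23.7101 7.9591 1.2251 0.0000
65.0497 52.5506 34.9328 13.9641 2.5661 0.0000 0.0000
69.8630 59.3351 44.4958 23.5793 5.3747 0.0000 0.0000 0.0000
73.9172 65.0497 52.5506 34.9328 11.2575 0.0000 0.0000 0.0000 0.0000
77.3320 69.8630 59.3351 44.4958 23.5793 0.0000 0.0000 0.0000 0.0000 0.0000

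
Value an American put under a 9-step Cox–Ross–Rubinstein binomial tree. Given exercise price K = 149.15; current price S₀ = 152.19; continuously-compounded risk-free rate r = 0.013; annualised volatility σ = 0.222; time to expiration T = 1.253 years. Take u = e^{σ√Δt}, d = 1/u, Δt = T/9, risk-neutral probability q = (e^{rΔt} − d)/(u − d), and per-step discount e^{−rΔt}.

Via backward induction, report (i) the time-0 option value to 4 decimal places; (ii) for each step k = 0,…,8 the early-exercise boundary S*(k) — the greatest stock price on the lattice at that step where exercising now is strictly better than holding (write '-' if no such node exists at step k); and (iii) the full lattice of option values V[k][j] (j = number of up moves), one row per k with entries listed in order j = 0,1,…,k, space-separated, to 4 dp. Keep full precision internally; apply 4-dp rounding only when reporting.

price = 12.7869
boundary = - - - - 109.2670 100.5808 109.2670 118.7035 128.9548
tree:
12.7869
17.7778 7.6442
24.0368 11.3349 3.8345
31.4995 16.3653 6.1458 1.4451
39.8830 22.8981 9.6325 2.5427 0.3090
48.5692 30.8766 14.6861 4.4130 0.6073 0.0000
56.5650 39.8830 21.6252 7.5247 1.1935 0.0000 0.0000
63.9251 48.5692 30.4465 12.5319 2.3455 0.0000 0.0000 0.0000
70.7001 56.5650 39.8830 20.1952 4.6094 0.0000 0.0000 0.0000 0.0000
76.9366 63.9251 48.5692 30.4465 9.0585 0.0000 0.0000 0.0000 0.0000 0.0000

params: Δt=0.13922 u=1.08636 d=0.92050 q=0.49023 e^(-rΔt)=0.99819
t_9 payoffs: 76.9366 63.9251 48.5692 30.4465 9.0585 0.0000 0.0000 0.0000 0.0000 0.0000
t_8: node(8,0) S=78.4499 payoff=70.7001 vs cont=70.4304 → 70.7001 [stop]  node(8,1) S=92.5850 payoff=56.5650 vs cont=56.2953 → 56.5650 [stop]  node(8,2) S=109.2670 payoff=39.8830 vs cont=39.6133 → 39.8830 [stop]  node(8,3) S=128.9548 payoff=20.1952 vs cont=19.9255 → 20.1952 [stop]  node(8,4) S=152.1900 payoff=0.0000 vs cont=4.6094 → 4.6094 [wait]  node(8,5) S=179.6117 payoff=0.0000 vs cont=0.0000 → 0.0000 [wait]  node(8,6) S=211.9742 payoff=0.0000 vs cont=0.0000 → 0.0000 [wait]  node(8,7) S=250.1679 payoff=0.0000 vs cont=0.0000 → 0.0000 [wait]  node(8,8) S=295.2433 payoff=0.0000 vs cont=0.0000 → 0.0000 [wait]  ⇒ S*(8)=128.9548
t_7: node(7,0) S=85.2249 payoff=63.9251 vs cont=63.6554 → 63.9251 [stop]  node(7,1) S=100.5808 payoff=48.5692 vs cont=48.2995 → 48.5692 [stop]  node(7,2) S=118.7035 payoff=30.4465 vs cont=30.1768 → 30.4465 [stop]  node(7,3) S=140.0915 payoff=9.0585 vs cont=12.5319 → 12.5319 [wait]  node(7,4) S=165.3333 payoff=0.0000 vs cont=2.3455 → 2.3455 [wait]  node(7,5) S=195.1232 payoff=0.0000 vs cont=0.0000 → 0.0000 [wait]  node(7,6) S=230.2806 payoff=0.0000 vs cont=0.0000 → 0.0000 [wait]  node(7,7) S=271.7727 payoff=0.0000 vs cont=0.0000 → 0.0000 [wait]  ⇒ S*(7)=118.7035
t_6: node(6,0) S=92.5850 payoff=56.5650 vs cont=56.2953 → 56.5650 [stop]  node(6,1) S=109.2670 payoff=39.8830 vs cont=39.6133 → 39.8830 [stop]  node(6,2) S=128.9548 payoff=20.1952 vs cont=21.6252 → 21.6252 [wait]  node(6,3) S=152.1900 payoff=0.0000 vs cont=7.5247 → 7.5247 [wait]  node(6,4) S=179.6117 payoff=0.0000 vs cont=1.1935 → 1.1935 [wait]  node(6,5) S=211.9742 payoff=0.0000 vs cont=0.0000 → 0.0000 [wait]  node(6,6) S=250.1679 payoff=0.0000 vs cont=0.0000 → 0.0000 [wait]  ⇒ S*(6)=109.2670
t_5: node(5,0) S=100.5808 payoff=48.5692 vs cont=48.2995 → 48.5692 [stop]  node(5,1) S=118.7035 payoff=30.4465 vs cont=30.8766 → 30.8766 [wait]  node(5,2) S=140.0915 payoff=9.0585 vs cont=14.6861 → 14.6861 [wait]  node(5,3) S=165.3333 payoff=0.0000 vs cont=4.4130 → 4.4130 [wait]  node(5,4) S=195.1232 payoff=0.0000 vs cont=0.6073 → 0.6073 [wait]  node(5,5) S=230.2806 payoff=0.0000 vs cont=0.0000 → 0.0000 [wait]  ⇒ S*(5)=100.5808
t_4: node(4,0) S=109.2670 payoff=39.8830 vs cont=39.8237 → 39.8830 [stop]  node(4,1) S=128.9548 payoff=20.1952 vs cont=22.8981 → 22.8981 [wait]  node(4,2) S=152.1900 payoff=0.0000 vs cont=9.6325 → 9.6325 [wait]  node(4,3) S=179.6117 payoff=0.0000 vs cont=2.5427 → 2.5427 [wait]  node(4,4) S=211.9742 payoff=0.0000 vs cont=0.3090 → 0.3090 [wait]  ⇒ S*(4)=109.2670
t_3: node(3,0) S=118.7035 payoff=30.4465 vs cont=31.4995 → 31.4995 [wait]  node(3,1) S=140.0915 payoff=9.0585 vs cont=16.3653 → 16.3653 [wait]  node(3,2) S=165.3333 payoff=0.0000 vs cont=6.1458 → 6.1458 [wait]  node(3,3) S=195.1232 payoff=0.0000 vs cont=1.4451 → 1.4451 [wait]  ⇒ S*(3)=-
t_2: node(2,0) S=128.9548 payoff=20.1952 vs cont=24.0368 → 24.0368 [wait]  node(2,1) S=152.1900 payoff=0.0000 vs cont=11.3349 → 11.3349 [wait]  node(2,2) S=179.6117 payoff=0.0000 vs cont=3.8345 → 3.8345 [wait]  ⇒ S*(2)=-
t_1: node(1,0) S=140.0915 payoff=9.0585 vs cont=17.7778 → 17.7778 [wait]  node(1,1) S=165.3333 payoff=0.0000 vs cont=7.6442 → 7.6442 [wait]  ⇒ S*(1)=-
t_0: node(0,0) S=152.1900 payoff=0.0000 vs cont=12.7869 → 12.7869 [wait]  ⇒ S*(0)=-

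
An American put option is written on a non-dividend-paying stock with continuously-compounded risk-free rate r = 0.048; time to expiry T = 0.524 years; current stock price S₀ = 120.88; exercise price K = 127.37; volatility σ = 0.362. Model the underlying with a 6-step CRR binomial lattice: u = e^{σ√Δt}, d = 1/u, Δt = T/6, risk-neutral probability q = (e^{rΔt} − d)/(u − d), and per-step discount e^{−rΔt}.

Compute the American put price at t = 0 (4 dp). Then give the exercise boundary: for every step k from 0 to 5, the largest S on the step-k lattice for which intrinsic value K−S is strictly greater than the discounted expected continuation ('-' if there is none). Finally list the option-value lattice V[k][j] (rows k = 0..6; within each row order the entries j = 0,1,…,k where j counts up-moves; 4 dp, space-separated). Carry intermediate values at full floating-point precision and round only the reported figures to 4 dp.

price = 15.2352
boundary = - - - 87.6947 97.5964 108.6161
tree:
15.2352
21.8111 8.5990
30.0849 13.4841 3.6460
39.6753 20.4737 6.4075 0.8358
48.5724 29.7736 11.0794 1.6551 0.0000
56.5669 39.6753 18.7539 3.2775 0.0000 0.0000
63.7502 48.5724 29.7736 6.4900 0.0000 0.0000 0.0000

Δt=0.08733, u=1.11291, d=0.89854, q=0.49288, disc=e^(-rΔt)=0.99582
k=6 terminal: V=max(K-S,0) → 63.7502 48.5724 29.7736 6.4900 0.0000 0.0000 0.0000
k=5: j=0 S=70.8031 intr=56.5669 cont=56.0340 V=56.5669[EX]; j=1 S=87.6947 intr=39.6753 cont=39.1425 V=39.6753[EX]; j=2 S=108.6161 intr=18.7539 cont=18.2211 V=18.7539[EX]; j=3 S=134.5287 intr=0.0000 cont=3.2775 V=3.2775[hold]; j=4 S=166.6233 intr=0.0000 cont=0.0000 V=0.0000[hold]; j=5 S=206.3747 intr=0.0000 cont=0.0000 V=0.0000[hold]  S*(5)=108.6161
k=4: j=0 S=78.7976 intr=48.5724 cont=48.0396 V=48.5724[EX]; j=1 S=97.5964 intr=29.7736 cont=29.2408 V=29.7736[EX]; j=2 S=120.8800 intr=6.4900 cont=11.0794 V=11.0794[hold]; j=3 S=149.7184 intr=0.0000 cont=1.6551 V=1.6551[hold]; j=4 S=185.4368 intr=0.0000 cont=0.0000 V=0.0000[hold]  S*(4)=97.5964
k=3: j=0 S=87.6947 intr=39.6753 cont=39.1425 V=39.6753[EX]; j=1 S=108.6161 intr=18.7539 cont=20.4737 V=20.4737[hold]; j=2 S=134.5287 intr=0.0000 cont=6.4075 V=6.4075[hold]; j=3 S=166.6233 intr=0.0000 cont=0.8358 V=0.8358[hold]  S*(3)=87.6947
k=2: j=0 S=97.5964 intr=29.7736 cont=30.0849 V=30.0849[hold]; j=1 S=120.8800 intr=6.4900 cont=13.4841 V=13.4841[hold]; j=2 S=149.7184 intr=0.0000 cont=3.6460 V=3.6460[hold]  S*(2)=-
k=1: j=0 S=108.6161 intr=18.7539 cont=21.8111 V=21.8111[hold]; j=1 S=134.5287 intr=0.0000 cont=8.5990 V=8.5990[hold]  S*(1)=-
k=0: j=0 S=120.8800 intr=6.4900 cont=15.2352 V=15.2352[hold]  S*(0)=-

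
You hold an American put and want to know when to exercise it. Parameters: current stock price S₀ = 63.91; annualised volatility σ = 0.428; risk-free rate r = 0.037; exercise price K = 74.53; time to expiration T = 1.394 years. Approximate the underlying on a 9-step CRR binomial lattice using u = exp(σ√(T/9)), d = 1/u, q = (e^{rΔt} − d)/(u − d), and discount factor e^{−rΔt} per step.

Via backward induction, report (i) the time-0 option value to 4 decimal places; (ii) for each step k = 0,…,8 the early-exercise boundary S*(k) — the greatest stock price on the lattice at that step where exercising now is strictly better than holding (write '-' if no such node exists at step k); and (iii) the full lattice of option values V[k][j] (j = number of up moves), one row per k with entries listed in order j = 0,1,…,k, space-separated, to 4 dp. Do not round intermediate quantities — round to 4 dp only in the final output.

price = 17.6102
boundary = - - - 38.5573 45.6311 38.5573 45.6311 54.0026 45.6311
tree:
17.6102
23.0552 11.8044
29.2739 16.4601 6.8008
35.9727 22.2233 10.2885 3.0278
41.9499 28.8989 15.1129 5.0801 0.7958
47.0005 35.9727 21.3944 8.3523 1.5245 0.0000
51.2681 41.9499 28.8989 13.3578 2.9203 0.0000 0.0000
54.8742 47.0005 35.9727 20.5274 5.5941 0.0000 0.0000 0.0000
57.9213 51.2681 41.9499 28.8989 10.7159 0.0000 0.0000 0.0000 0.0000
60.4960 54.8742 47.0005 35.9727 20.5274 0.0000 0.0000 0.0000 0.0000 0.0000

params: Δt=0.15489 u=1.18346 d=0.84498 q=0.47497 e^(-rΔt)=0.99429
t_9 payoffs: 60.4960 54.8742 47.0005 35.9727 20.5274 0.0000 0.0000 0.0000 0.0000 0.0000
t_8: node(8,0) S=16.6087 payoff=57.9213 vs cont=57.4954 → 57.9213 [stop]  node(8,1) S=23.2619 payoff=51.2681 vs cont=50.8422 → 51.2681 [stop]  node(8,2) S=32.5801 payoff=41.9499 vs cont=41.5240 → 41.9499 [stop]  node(8,3) S=45.6311 payoff=28.8989 vs cont=28.4730 → 28.8989 [stop]  node(8,4) S=63.9100 payoff=10.6200 vs cont=10.7159 → 10.7159 [wait]  node(8,5) S=89.5111 payoff=0.0000 vs cont=0.0000 → 0.0000 [wait]  node(8,6) S=125.3675 payoff=0.0000 vs cont=0.0000 → 0.0000 [wait]  node(8,7) S=175.5872 payoff=0.0000 vs cont=0.0000 → 0.0000 [wait]  node(8,8) S=245.9240 payoff=0.0000 vs cont=0.0000 → 0.0000 [wait]  ⇒ S*(8)=45.6311
t_7: node(7,0) S=19.6558 payoff=54.8742 vs cont=54.4483 → 54.8742 [stop]  node(7,1) S=27.5295 payoff=47.0005 vs cont=46.5746 → 47.0005 [stop]  node(7,2) S=38.5573 payoff=35.9727 vs cont=35.5468 → 35.9727 [stop]  node(7,3) S=54.0026 payoff=20.5274 vs cont=20.1468 → 20.5274 [stop]  node(7,4) S=75.6350 payoff=0.0000 vs cont=5.5941 → 5.5941 [wait]  node(7,5) S=105.9329 payoff=0.0000 vs cont=0.0000 → 0.0000 [wait]  node(7,6) S=148.3676 payoff=0.0000 vs cont=0.0000 → 0.0000 [wait]  node(7,7) S=207.8007 payoff=0.0000 vs cont=0.0000 → 0.0000 [wait]  ⇒ S*(7)=54.0026
t_6: node(6,0) S=23.2619 payoff=51.2681 vs cont=50.8422 → 51.2681 [stop]  node(6,1) S=32.5801 payoff=41.9499 vs cont=41.5240 → 41.9499 [stop]  node(6,2) S=45.6311 payoff=28.8989 vs cont=28.4730 → 28.8989 [stop]  node(6,3) S=63.9100 payoff=10.6200 vs cont=13.3578 → 13.3578 [wait]  node(6,4) S=89.5111 payoff=0.0000 vs cont=2.9203 → 2.9203 [wait]  node(6,5) S=125.3675 payoff=0.0000 vs cont=0.0000 → 0.0000 [wait]  node(6,6) S=175.5872 payoff=0.0000 vs cont=0.0000 → 0.0000 [wait]  ⇒ S*(6)=45.6311
t_5: node(5,0) S=27.5295 payoff=47.0005 vs cont=46.5746 → 47.0005 [stop]  node(5,1) S=38.5573 payoff=35.9727 vs cont=35.5468 → 35.9727 [stop]  node(5,2) S=54.0026 payoff=20.5274 vs cont=21.3944 → 21.3944 [wait]  node(5,3) S=75.6350 payoff=0.0000 vs cont=8.3523 → 8.3523 [wait]  node(5,4) S=105.9329 payoff=0.0000 vs cont=1.5245 → 1.5245 [wait]  node(5,5) S=148.3676 payoff=0.0000 vs cont=0.0000 → 0.0000 [wait]  ⇒ S*(5)=38.5573
t_4: node(4,0) S=32.5801 payoff=41.9499 vs cont=41.5240 → 41.9499 [stop]  node(4,1) S=45.6311 payoff=28.8989 vs cont=28.8825 → 28.8989 [stop]  node(4,2) S=63.9100 payoff=10.6200 vs cont=15.1129 → 15.1129 [wait]  node(4,3) S=89.5111 payoff=0.0000 vs cont=5.0801 → 5.0801 [wait]  node(4,4) S=125.3675 payoff=0.0000 vs cont=0.7958 → 0.7958 [wait]  ⇒ S*(4)=45.6311
t_3: node(3,0) S=38.5573 payoff=35.9727 vs cont=35.5468 → 35.9727 [stop]  node(3,1) S=54.0026 payoff=20.5274 vs cont=22.2233 → 22.2233 [wait]  node(3,2) S=75.6350 payoff=0.0000 vs cont=10.2885 → 10.2885 [wait]  node(3,3) S=105.9329 payoff=0.0000 vs cont=3.0278 → 3.0278 [wait]  ⇒ S*(3)=38.5573
t_2: node(2,0) S=45.6311 payoff=28.8989 vs cont=29.2739 → 29.2739 [wait]  node(2,1) S=63.9100 payoff=10.6200 vs cont=16.4601 → 16.4601 [wait]  node(2,2) S=89.5111 payoff=0.0000 vs cont=6.8008 → 6.8008 [wait]  ⇒ S*(2)=-
t_1: node(1,0) S=54.0026 payoff=20.5274 vs cont=23.0552 → 23.0552 [wait]  node(1,1) S=75.6350 payoff=0.0000 vs cont=11.8044 → 11.8044 [wait]  ⇒ S*(1)=-
t_0: node(0,0) S=63.9100 payoff=10.6200 vs cont=17.6102 → 17.6102 [wait]  ⇒ S*(0)=-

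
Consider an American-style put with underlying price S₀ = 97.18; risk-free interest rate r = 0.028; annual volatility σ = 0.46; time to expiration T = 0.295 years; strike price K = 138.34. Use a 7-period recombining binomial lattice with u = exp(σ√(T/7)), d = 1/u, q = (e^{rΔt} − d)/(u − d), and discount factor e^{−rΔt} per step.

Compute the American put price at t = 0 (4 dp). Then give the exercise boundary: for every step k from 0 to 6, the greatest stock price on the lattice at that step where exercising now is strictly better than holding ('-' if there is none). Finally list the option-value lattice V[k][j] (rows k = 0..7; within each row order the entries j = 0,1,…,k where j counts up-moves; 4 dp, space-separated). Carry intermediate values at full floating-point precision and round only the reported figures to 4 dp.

price = 41.6918
boundary = - 88.4231 80.4552 88.4231 97.1800 106.8042 117.3815
tree:
41.6918
49.9169 32.9774
57.8848 41.3084 24.1281
65.1346 49.9169 32.1822 15.5540
71.7312 57.8848 41.1600 22.6376 7.9993
77.7334 65.1346 49.9169 31.5358 13.1552 2.4923
83.1947 71.7312 57.8848 41.1600 20.9585 4.8231 0.0000
88.1638 77.7334 65.1346 49.9169 31.5358 9.3337 0.0000 0.0000

params: Δt=0.04214 u=1.09903 d=0.90989 q=0.48265 e^(-rΔt)=0.99882
t_7 payoffs: 88.1638 77.7334 65.1346 49.9169 31.5358 9.3337 0.0000 0.0000
t_6: node(6,0) S=55.1453 payoff=83.1947 vs cont=83.0315 → 83.1947 [stop]  node(6,1) S=66.6088 payoff=71.7312 vs cont=71.5681 → 71.7312 [stop]  node(6,2) S=80.4552 payoff=57.8848 vs cont=57.7216 → 57.8848 [stop]  node(6,3) S=97.1800 payoff=41.1600 vs cont=40.9969 → 41.1600 [stop]  node(6,4) S=117.3815 payoff=20.9585 vs cont=20.7954 → 20.9585 [stop]  node(6,5) S=141.7824 payoff=0.0000 vs cont=4.8231 → 4.8231 [wait]  node(6,6) S=171.2557 payoff=0.0000 vs cont=0.0000 → 0.0000 [wait]  ⇒ S*(6)=117.3815
t_5: node(5,0) S=60.6066 payoff=77.7334 vs cont=77.5702 → 77.7334 [stop]  node(5,1) S=73.2054 payoff=65.1346 vs cont=64.9715 → 65.1346 [stop]  node(5,2) S=88.4231 payoff=49.9169 vs cont=49.7538 → 49.9169 [stop]  node(5,3) S=106.8042 payoff=31.5358 vs cont=31.3727 → 31.5358 [stop]  node(5,4) S=129.0063 payoff=9.3337 vs cont=13.1552 → 13.1552 [wait]  node(5,5) S=155.8238 payoff=0.0000 vs cont=2.4923 → 2.4923 [wait]  ⇒ S*(5)=106.8042
t_4: node(4,0) S=66.6088 payoff=71.7312 vs cont=71.5681 → 71.7312 [stop]  node(4,1) S=80.4552 payoff=57.8848 vs cont=57.7216 → 57.8848 [stop]  node(4,2) S=97.1800 payoff=41.1600 vs cont=40.9969 → 41.1600 [stop]  node(4,3) S=117.3815 payoff=20.9585 vs cont=22.6376 → 22.6376 [wait]  node(4,4) S=141.7824 payoff=0.0000 vs cont=7.9993 → 7.9993 [wait]  ⇒ S*(4)=97.1800
t_3: node(3,0) S=73.2054 payoff=65.1346 vs cont=64.9715 → 65.1346 [stop]  node(3,1) S=88.4231 payoff=49.9169 vs cont=49.7538 → 49.9169 [stop]  node(3,2) S=106.8042 payoff=31.5358 vs cont=32.1822 → 32.1822 [wait]  node(3,3) S=129.0063 payoff=9.3337 vs cont=15.5540 → 15.5540 [wait]  ⇒ S*(3)=88.4231
t_2: node(2,0) S=80.4552 payoff=57.8848 vs cont=57.7216 → 57.8848 [stop]  node(2,1) S=97.1800 payoff=41.1600 vs cont=41.3084 → 41.3084 [wait]  node(2,2) S=117.3815 payoff=20.9585 vs cont=24.1281 → 24.1281 [wait]  ⇒ S*(2)=80.4552
t_1: node(1,0) S=88.4231 payoff=49.9169 vs cont=49.8254 → 49.9169 [stop]  node(1,1) S=106.8042 payoff=31.5358 vs cont=32.9774 → 32.9774 [wait]  ⇒ S*(1)=88.4231
t_0: node(0,0) S=97.1800 payoff=41.1600 vs cont=41.6918 → 41.6918 [wait]  ⇒ S*(0)=-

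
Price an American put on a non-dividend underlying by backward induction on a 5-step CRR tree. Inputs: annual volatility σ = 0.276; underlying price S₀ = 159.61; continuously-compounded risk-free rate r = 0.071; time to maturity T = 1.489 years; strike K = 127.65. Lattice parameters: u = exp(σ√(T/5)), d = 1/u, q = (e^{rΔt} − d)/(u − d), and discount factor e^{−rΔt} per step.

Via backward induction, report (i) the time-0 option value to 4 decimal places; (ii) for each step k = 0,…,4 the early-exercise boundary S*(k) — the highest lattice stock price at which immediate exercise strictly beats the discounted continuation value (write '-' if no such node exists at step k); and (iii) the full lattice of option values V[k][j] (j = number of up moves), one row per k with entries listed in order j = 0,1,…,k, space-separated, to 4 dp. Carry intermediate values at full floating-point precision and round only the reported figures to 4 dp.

Δt=0.29780, u=1.16255, d=0.86018, q=0.53309, disc=e^(-rΔt)=0.97908
k=5 terminal: V=max(K-S,0) → 52.4875 26.0661 0.0000 0.0000 0.0000 0.0000
k=4: j=0 S=87.3802 intr=40.2698 cont=37.5991 V=40.2698[EX]; j=1 S=118.0964 intr=9.5536 cont=11.9160 V=11.9160[hold]; j=2 S=159.6100 intr=0.0000 cont=0.0000 V=0.0000[hold]; j=3 S=215.7166 intr=0.0000 cont=0.0000 V=0.0000[hold]; j=4 S=291.5460 intr=0.0000 cont=0.0000 V=0.0000[hold]  S*(4)=87.3802
k=3: j=0 S=101.5839 intr=26.0661 cont=24.6284 V=26.0661[EX]; j=1 S=137.2930 intr=0.0000 cont=5.4473 V=5.4473[hold]; j=2 S=185.5547 intr=0.0000 cont=0.0000 V=0.0000[hold]; j=3 S=250.7814 intr=0.0000 cont=0.0000 V=0.0000[hold]  S*(3)=101.5839
k=2: j=0 S=118.0964 intr=9.5536 cont=14.7591 V=14.7591[hold]; j=1 S=159.6100 intr=0.0000 cont=2.4902 V=2.4902[hold]; j=2 S=215.7166 intr=0.0000 cont=0.0000 V=0.0000[hold]  S*(2)=-
k=1: j=0 S=137.2930 intr=0.0000 cont=8.0467 V=8.0467[hold]; j=1 S=185.5547 intr=0.0000 cont=1.1384 V=1.1384[hold]  S*(1)=-
k=0: j=0 S=159.6100 intr=0.0000 cont=4.2727 V=4.2727[hold]  S*(0)=-

price = 4.2727
boundary = - - - 101.5839 87.3802
tree:
4.2727
8.0467 1.1384
14.7591 2.4902 0.0000
26.0661 5.4473 0.0000 0.0000
40.2698 11.9160 0.0000 0.0000 0.0000
52.4875 26.0661 0.0000 0.0000 0.0000 0.0000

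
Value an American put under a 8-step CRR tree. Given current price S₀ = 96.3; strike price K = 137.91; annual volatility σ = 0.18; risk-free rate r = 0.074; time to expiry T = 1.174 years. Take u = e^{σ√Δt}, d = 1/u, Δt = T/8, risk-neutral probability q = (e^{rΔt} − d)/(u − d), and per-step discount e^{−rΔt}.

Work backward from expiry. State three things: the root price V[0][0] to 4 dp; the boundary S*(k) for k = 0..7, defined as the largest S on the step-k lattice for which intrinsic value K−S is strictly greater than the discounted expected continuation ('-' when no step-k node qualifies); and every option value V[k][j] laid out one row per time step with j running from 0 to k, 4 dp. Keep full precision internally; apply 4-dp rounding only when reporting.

price = 41.6100
boundary = 96.3000 103.1746 110.5399 118.4311 110.5399 118.4311 110.5399 118.4311
tree:
41.6100
48.0265 34.7354
54.0155 41.6100 27.3701
59.6055 48.0265 34.7354 19.4789
64.8230 54.0155 41.6100 27.3701 11.7548
69.6928 59.6055 48.0265 34.7354 19.4789 5.9605
74.2382 64.8230 54.0155 41.6100 27.3701 11.0975 2.0707
78.4807 69.6928 59.6055 48.0265 34.7354 19.4789 4.7779 0.0000
82.4405 74.2382 64.8230 54.0155 41.6100 27.3701 11.0244 0.0000 0.0000

Δt=0.14675  u=1.07139  d=0.93337  q=0.56188  discount=0.98920
step 8 (expiry): payoffs max(K−S,0) = 82.4405 74.2382 64.8230 54.0155 41.6100 27.3701 11.0244 0.0000 0.0000
step 7: (k=7,j=0): S=59.4293, (K−S)⁺=78.4807, hold=76.9911 ⇒ V=78.4807 exercise | (k=7,j=1): S=68.2172, (K−S)⁺=69.6928, hold=68.2033 ⇒ V=69.6928 exercise | (k=7,j=2): S=78.3045, (K−S)⁺=59.6055, hold=58.1159 ⇒ V=59.6055 exercise | (k=7,j=3): S=89.8835, (K−S)⁺=48.0265, hold=46.5370 ⇒ V=48.0265 exercise | (k=7,j=4): S=103.1746, (K−S)⁺=34.7354, hold=33.2459 ⇒ V=34.7354 exercise | (k=7,j=5): S=118.4311, (K−S)⁺=19.4789, hold=17.9894 ⇒ V=19.4789 exercise | (k=7,j=6): S=135.9436, (K−S)⁺=1.9664, hold=4.7779 ⇒ V=4.7779 continue | (k=7,j=7): S=156.0457, (K−S)⁺=0.0000, hold=0.0000 ⇒ V=0.0000 continue  boundary S*=118.4311
step 6: (k=6,j=0): S=63.6718, (K−S)⁺=74.2382, hold=72.7486 ⇒ V=74.2382 exercise | (k=6,j=1): S=73.0870, (K−S)⁺=64.8230, hold=63.3334 ⇒ V=64.8230 exercise | (k=6,j=2): S=83.8945, (K−S)⁺=54.0155, hold=52.5260 ⇒ V=54.0155 exercise | (k=6,j=3): S=96.3000, (K−S)⁺=41.6100, hold=40.1205 ⇒ V=41.6100 exercise | (k=6,j=4): S=110.5399, (K−S)⁺=27.3701, hold=25.8805 ⇒ V=27.3701 exercise | (k=6,j=5): S=126.8856, (K−S)⁺=11.0244, hold=11.0975 ⇒ V=11.0975 continue | (k=6,j=6): S=145.6482, (K−S)⁺=0.0000, hold=2.0707 ⇒ V=2.0707 continue  boundary S*=110.5399
step 5: (k=5,j=0): S=68.2172, (K−S)⁺=69.6928, hold=68.2033 ⇒ V=69.6928 exercise | (k=5,j=1): S=78.3045, (K−S)⁺=59.6055, hold=58.1159 ⇒ V=59.6055 exercise | (k=5,j=2): S=89.8835, (K−S)⁺=48.0265, hold=46.5370 ⇒ V=48.0265 exercise | (k=5,j=3): S=103.1746, (K−S)⁺=34.7354, hold=33.2459 ⇒ V=34.7354 exercise | (k=5,j=4): S=118.4311, (K−S)⁺=19.4789, hold=18.0300 ⇒ V=19.4789 exercise | (k=5,j=5): S=135.9436, (K−S)⁺=1.9664, hold=5.9605 ⇒ V=5.9605 continue  boundary S*=118.4311
step 4: (k=4,j=0): S=73.0870, (K−S)⁺=64.8230, hold=63.3334 ⇒ V=64.8230 exercise | (k=4,j=1): S=83.8945, (K−S)⁺=54.0155, hold=52.5260 ⇒ V=54.0155 exercise | (k=4,j=2): S=96.3000, (K−S)⁺=41.6100, hold=40.1205 ⇒ V=41.6100 exercise | (k=4,j=3): S=110.5399, (K−S)⁺=27.3701, hold=25.8805 ⇒ V=27.3701 exercise | (k=4,j=4): S=126.8856, (K−S)⁺=11.0244, hold=11.7548 ⇒ V=11.7548 continue  boundary S*=110.5399
step 3: (k=3,j=0): S=78.3045, (K−S)⁺=59.6055, hold=58.1159 ⇒ V=59.6055 exercise | (k=3,j=1): S=89.8835, (K−S)⁺=48.0265, hold=46.5370 ⇒ V=48.0265 exercise | (k=3,j=2): S=103.1746, (K−S)⁺=34.7354, hold=33.2459 ⇒ V=34.7354 exercise | (k=3,j=3): S=118.4311, (K−S)⁺=19.4789, hold=18.3953 ⇒ V=19.4789 exercise  boundary S*=118.4311
step 2: (k=2,j=0): S=83.8945, (K−S)⁺=54.0155, hold=52.5260 ⇒ V=54.0155 exercise | (k=2,j=1): S=96.3000, (K−S)⁺=41.6100, hold=40.1205 ⇒ V=41.6100 exercise | (k=2,j=2): S=110.5399, (K−S)⁺=27.3701, hold=25.8805 ⇒ V=27.3701 exercise  boundary S*=110.5399
step 1: (k=1,j=0): S=89.8835, (K−S)⁺=48.0265, hold=46.5370 ⇒ V=48.0265 exercise | (k=1,j=1): S=103.1746, (K−S)⁺=34.7354, hold=33.2459 ⇒ V=34.7354 exercise  boundary S*=103.1746
step 0: (k=0,j=0): S=96.3000, (K−S)⁺=41.6100, hold=40.1205 ⇒ V=41.6100 exercise  boundary S*=96.3000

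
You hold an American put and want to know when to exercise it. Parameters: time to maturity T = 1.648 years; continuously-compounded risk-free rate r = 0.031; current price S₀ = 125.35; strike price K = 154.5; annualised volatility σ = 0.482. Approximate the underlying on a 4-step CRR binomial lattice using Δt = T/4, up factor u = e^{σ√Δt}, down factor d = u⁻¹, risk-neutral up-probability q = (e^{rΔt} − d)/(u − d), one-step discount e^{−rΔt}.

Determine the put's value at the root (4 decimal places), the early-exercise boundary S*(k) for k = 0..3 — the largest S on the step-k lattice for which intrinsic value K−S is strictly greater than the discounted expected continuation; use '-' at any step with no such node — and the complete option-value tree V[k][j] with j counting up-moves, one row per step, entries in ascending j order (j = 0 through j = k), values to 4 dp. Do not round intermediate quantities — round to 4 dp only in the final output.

price = 47.8219
boundary = - - 67.5147 91.9944
tree:
47.8219
65.8867 26.5592
86.9853 41.3436 8.7932
104.9510 62.5056 16.0100 0.0000
118.1360 86.9853 29.1500 0.0000 0.0000

Δt=0.41200, u=1.36258, d=0.73390, q=0.44371, disc=e^(-rΔt)=0.98731
k=4 terminal: V=max(K-S,0) → 118.1360 86.9853 29.1500 0.0000 0.0000
k=3: j=0 S=49.5490 intr=104.9510 cont=102.9903 V=104.9510[EX]; j=1 S=91.9944 intr=62.5056 cont=60.5449 V=62.5056[EX]; j=2 S=170.7998 intr=0.0000 cont=16.0100 V=16.0100[hold]; j=3 S=317.1127 intr=0.0000 cont=0.0000 V=0.0000[hold]  S*(3)=91.9944
k=2: j=0 S=67.5147 intr=86.9853 cont=85.0246 V=86.9853[EX]; j=1 S=125.3500 intr=29.1500 cont=41.3436 V=41.3436[hold]; j=2 S=232.7290 intr=0.0000 cont=8.7932 V=8.7932[hold]  S*(2)=67.5147
k=1: j=0 S=91.9944 intr=62.5056 cont=65.8867 V=65.8867[hold]; j=1 S=170.7998 intr=0.0000 cont=26.5592 V=26.5592[hold]  S*(1)=-
k=0: j=0 S=125.3500 intr=29.1500 cont=47.8219 V=47.8219[hold]  S*(0)=-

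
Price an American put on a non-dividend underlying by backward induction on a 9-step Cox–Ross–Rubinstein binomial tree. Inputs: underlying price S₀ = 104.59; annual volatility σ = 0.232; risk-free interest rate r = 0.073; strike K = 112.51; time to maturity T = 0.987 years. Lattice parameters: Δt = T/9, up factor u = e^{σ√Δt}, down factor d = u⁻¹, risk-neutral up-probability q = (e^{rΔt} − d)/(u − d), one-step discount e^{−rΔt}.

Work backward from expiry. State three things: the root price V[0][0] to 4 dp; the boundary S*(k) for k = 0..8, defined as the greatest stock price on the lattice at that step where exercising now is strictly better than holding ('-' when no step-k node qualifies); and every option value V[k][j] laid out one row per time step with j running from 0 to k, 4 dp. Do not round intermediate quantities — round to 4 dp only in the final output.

price = 11.0850
boundary = - - 89.6927 83.0598 89.6927 96.8554 89.6927 96.8554 104.5900
tree:
11.0850
16.1581 6.8083
22.8173 10.5686 3.6171
29.4502 15.8459 6.1052 1.4920
35.5926 22.8173 9.9782 2.8048 0.3646
41.2808 29.4502 15.6546 5.1563 0.7872 0.0000
46.5483 35.5926 22.8173 9.1915 1.6994 0.0000 0.0000
51.4263 41.2808 29.4502 15.6546 3.6687 0.0000 0.0000 0.0000
55.9436 46.5483 35.5926 22.8173 7.9200 0.0000 0.0000 0.0000 0.0000
60.1268 51.4263 41.2808 29.4502 15.6546 0.0000 0.0000 0.0000 0.0000 0.0000

Δt=0.10967, u=1.07986, d=0.92605, q=0.53306, disc=e^(-rΔt)=0.99203
k=9 terminal: V=max(K-S,0) → 60.1268 51.4263 41.2808 29.4502 15.6546 0.0000 0.0000 0.0000 0.0000 0.0000
k=8: j=0 S=56.5664 intr=55.9436 cont=55.0464 V=55.9436[EX]; j=1 S=65.9617 intr=46.5483 cont=45.6512 V=46.5483[EX]; j=2 S=76.9174 intr=35.5926 cont=34.6955 V=35.5926[EX]; j=3 S=89.6927 intr=22.8173 cont=21.9201 V=22.8173[EX]; j=4 S=104.5900 intr=7.9200 cont=7.2515 V=7.9200[EX]; j=5 S=121.9616 intr=0.0000 cont=0.0000 V=0.0000[hold]; j=6 S=142.2184 intr=0.0000 cont=0.0000 V=0.0000[hold]; j=7 S=165.8398 intr=0.0000 cont=0.0000 V=0.0000[hold]; j=8 S=193.3844 intr=0.0000 cont=0.0000 V=0.0000[hold]  S*(8)=104.5900
k=7: j=0 S=61.0837 intr=51.4263 cont=50.5292 V=51.4263[EX]; j=1 S=71.2292 intr=41.2808 cont=40.3837 V=41.2808[EX]; j=2 S=83.0598 intr=29.4502 cont=28.5531 V=29.4502[EX]; j=3 S=96.8554 intr=15.6546 cont=14.7575 V=15.6546[EX]; j=4 S=112.9423 intr=0.0000 cont=3.6687 V=3.6687[hold]; j=5 S=131.7011 intr=0.0000 cont=0.0000 V=0.0000[hold]; j=6 S=153.5756 intr=0.0000 cont=0.0000 V=0.0000[hold]; j=7 S=179.0833 intr=0.0000 cont=0.0000 V=0.0000[hold]  S*(7)=96.8554
k=6: j=0 S=65.9617 intr=46.5483 cont=45.6512 V=46.5483[EX]; j=1 S=76.9174 intr=35.5926 cont=34.6955 V=35.5926[EX]; j=2 S=89.6927 intr=22.8173 cont=21.9201 V=22.8173[EX]; j=3 S=104.5900 intr=7.9200 cont=9.1915 V=9.1915[hold]; j=4 S=121.9616 intr=0.0000 cont=1.6994 V=1.6994[hold]; j=5 S=142.2184 intr=0.0000 cont=0.0000 V=0.0000[hold]; j=6 S=165.8398 intr=0.0000 cont=0.0000 V=0.0000[hold]  S*(6)=89.6927
k=5: j=0 S=71.2292 intr=41.2808 cont=40.3837 V=41.2808[EX]; j=1 S=83.0598 intr=29.4502 cont=28.5531 V=29.4502[EX]; j=2 S=96.8554 intr=15.6546 cont=15.4299 V=15.6546[EX]; j=3 S=112.9423 intr=0.0000 cont=5.1563 V=5.1563[hold]; j=4 S=131.7011 intr=0.0000 cont=0.7872 V=0.7872[hold]; j=5 S=153.5756 intr=0.0000 cont=0.0000 V=0.0000[hold]  S*(5)=96.8554
k=4: j=0 S=76.9174 intr=35.5926 cont=34.6955 V=35.5926[EX]; j=1 S=89.6927 intr=22.8173 cont=21.9201 V=22.8173[EX]; j=2 S=104.5900 intr=7.9200 cont=9.9782 V=9.9782[hold]; j=3 S=121.9616 intr=0.0000 cont=2.8048 V=2.8048[hold]; j=4 S=142.2184 intr=0.0000 cont=0.3646 V=0.3646[hold]  S*(4)=89.6927
k=3: j=0 S=83.0598 intr=29.4502 cont=28.5531 V=29.4502[EX]; j=1 S=96.8554 intr=15.6546 cont=15.8459 V=15.8459[hold]; j=2 S=112.9423 intr=0.0000 cont=6.1052 V=6.1052[hold]; j=3 S=131.7011 intr=0.0000 cont=1.4920 V=1.4920[hold]  S*(3)=83.0598
k=2: j=0 S=89.6927 intr=22.8173 cont=22.0213 V=22.8173[EX]; j=1 S=104.5900 intr=7.9200 cont=10.5686 V=10.5686[hold]; j=2 S=121.9616 intr=0.0000 cont=3.6171 V=3.6171[hold]  S*(2)=89.6927
k=1: j=0 S=96.8554 intr=15.6546 cont=16.1581 V=16.1581[hold]; j=1 S=112.9423 intr=0.0000 cont=6.8083 V=6.8083[hold]  S*(1)=-
k=0: j=0 S=104.5900 intr=7.9200 cont=11.0850 V=11.0850[hold]  S*(0)=-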